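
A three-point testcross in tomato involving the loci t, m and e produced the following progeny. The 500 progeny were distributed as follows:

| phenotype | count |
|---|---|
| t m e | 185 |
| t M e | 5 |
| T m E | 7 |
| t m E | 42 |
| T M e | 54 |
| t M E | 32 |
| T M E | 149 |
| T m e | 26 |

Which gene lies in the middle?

The two most frequent reciprocal classes, t m e and T M E, are the parental types, so the F1 was t m e / T M E.
The two rarest classes, t M e and T m E, are the double crossovers. Comparing them with the parentals, only the m allele has switched, so m is the middle locus and the order is e – m – t.

m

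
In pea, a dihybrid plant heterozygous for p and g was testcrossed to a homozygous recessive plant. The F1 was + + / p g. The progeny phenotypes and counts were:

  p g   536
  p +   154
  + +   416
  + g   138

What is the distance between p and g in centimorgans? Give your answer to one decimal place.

The recombinant classes are + g and p +: 138 + 154 = 292.
Recombination frequency = 292/1244 = 0.2347 ≈ 23.5%, i.e. 23.5 centimorgans.

23.5 centimorgans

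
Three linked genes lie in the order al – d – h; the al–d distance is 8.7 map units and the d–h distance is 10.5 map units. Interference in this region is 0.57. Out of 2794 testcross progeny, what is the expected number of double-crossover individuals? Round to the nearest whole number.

11

Map distances give recombination frequencies of 0.087 and 0.105 for the two intervals.
With interference 0.57 (so coincidence = 0.43), expected double-crossover frequency = 0.087 × 0.105 × 0.43 = 0.00393.
Expected number = 0.00393 × 2794 = 10.97 ≈ 11.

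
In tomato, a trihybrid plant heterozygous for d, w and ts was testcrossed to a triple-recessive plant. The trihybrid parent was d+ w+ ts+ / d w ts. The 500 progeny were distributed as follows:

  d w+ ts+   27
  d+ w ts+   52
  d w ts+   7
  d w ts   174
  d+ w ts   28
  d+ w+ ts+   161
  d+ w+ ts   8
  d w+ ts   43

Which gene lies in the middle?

The two rarest classes, d+ w+ ts and d w ts+, are the double crossovers. Comparing them with the parentals, only the ts allele has switched, so ts is the middle locus and the order is d – ts – w.

ts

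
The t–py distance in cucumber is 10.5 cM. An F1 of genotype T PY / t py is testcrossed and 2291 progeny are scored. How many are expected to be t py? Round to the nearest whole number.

A map distance of 10.5 cM corresponds to a recombination frequency of 0.105.
The F1 is T PY / t py, so t py is a parental gamete class with expected frequency (1 − r)/2 = 0.895/2 = 0.4475.
Expected number = 0.4475 × 2291 = 1025.22 ≈ 1025.

1025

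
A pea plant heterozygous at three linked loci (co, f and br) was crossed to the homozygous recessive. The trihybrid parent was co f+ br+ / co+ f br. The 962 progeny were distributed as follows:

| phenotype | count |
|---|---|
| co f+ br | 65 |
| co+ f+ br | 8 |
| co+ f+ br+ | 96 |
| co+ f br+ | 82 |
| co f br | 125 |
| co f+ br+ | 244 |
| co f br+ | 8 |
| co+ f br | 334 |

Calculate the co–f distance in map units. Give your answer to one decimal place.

24.6 map units

The two rarest classes, co f br+ and co+ f+ br, are the double crossovers. Comparing them with the parentals, only the f allele has switched, so f is the middle locus and the order is br – f – co.
Crossovers in the f–co interval produce the single-crossover classes co+ f+ br+ and co f br (96 + 125 = 221) plus the double crossovers (16).
RF(f–co) = (221 + 16) / 962 = 237/962 = 0.2464 → 24.6 map units.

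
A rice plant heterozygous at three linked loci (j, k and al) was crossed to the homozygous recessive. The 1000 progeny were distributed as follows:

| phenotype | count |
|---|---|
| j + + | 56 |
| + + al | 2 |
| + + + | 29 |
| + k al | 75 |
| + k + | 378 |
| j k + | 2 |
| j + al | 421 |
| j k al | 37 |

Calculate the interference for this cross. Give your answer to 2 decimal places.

0.58

The two most frequent reciprocal classes, + k + and j + al, are the parental types, so the F1 was + k + / j + al.
The two rarest classes, j k + and + + al, are the double crossovers. Comparing them with the parentals, only the j allele has switched, so j is the middle locus and the order is al – j – k.
al–j: (131 + 4)/1000 = 0.1350; j–k: (66 + 4)/1000 = 0.0700.
Expected DCO frequency = 0.1350 × 0.0700 ≈ 0.00945; observed = 4/1000 ≈ 0.00400.
Coefficient of coincidence = 0.00400/0.00945 ≈ 0.42; interference = 1 − 0.42 = 0.58.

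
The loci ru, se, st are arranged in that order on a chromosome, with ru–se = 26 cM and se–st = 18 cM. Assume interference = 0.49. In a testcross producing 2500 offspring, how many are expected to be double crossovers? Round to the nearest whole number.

60

Map distances give recombination frequencies of 0.260 and 0.180 for the two intervals.
With interference 0.49 (so coincidence = 0.51), expected double-crossover frequency = 0.260 × 0.180 × 0.51 = 0.02387.
Expected number = 0.02387 × 2500 = 59.67 ≈ 60.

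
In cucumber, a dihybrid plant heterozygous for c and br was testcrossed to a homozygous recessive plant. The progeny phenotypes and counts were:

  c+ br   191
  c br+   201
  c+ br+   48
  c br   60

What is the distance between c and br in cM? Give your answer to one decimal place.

The two most frequent classes, c+ br (191) and c br+ (201), are the parental types, so the F1 was c+ br / c br+.
The recombinant classes are c+ br+ and c br: 48 + 60 = 108.
Recombination frequency = 108/500 = 0.2160 ≈ 21.6%, i.e. 21.6 cM.

21.6 cM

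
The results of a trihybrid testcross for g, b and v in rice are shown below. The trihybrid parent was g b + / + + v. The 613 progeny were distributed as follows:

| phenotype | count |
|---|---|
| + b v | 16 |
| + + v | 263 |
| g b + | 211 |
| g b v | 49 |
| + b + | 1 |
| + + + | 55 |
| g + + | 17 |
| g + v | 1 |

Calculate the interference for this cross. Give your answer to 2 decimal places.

0.67

The two rarest classes, + b + and g + v, are the double crossovers. Comparing them with the parentals, only the g allele has switched, so g is the middle locus and the order is b – g – v.
b–g: (33 + 2)/613 = 0.0571; g–v: (104 + 2)/613 = 0.1729.
Expected DCO frequency = 0.0571 × 0.1729 ≈ 0.00987; observed = 2/613 ≈ 0.00326.
Coefficient of coincidence = 0.00326/0.00987 ≈ 0.33; interference = 1 − 0.33 = 0.67.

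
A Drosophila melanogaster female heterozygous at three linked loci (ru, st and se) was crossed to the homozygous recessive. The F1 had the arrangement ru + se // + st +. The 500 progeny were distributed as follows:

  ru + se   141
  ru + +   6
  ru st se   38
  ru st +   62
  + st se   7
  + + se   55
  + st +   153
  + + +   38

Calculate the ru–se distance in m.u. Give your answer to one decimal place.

The two rarest classes, ru + + and + st se, are the double crossovers. Comparing them with the parentals, only the se allele has switched, so se is the middle locus and the order is ru – se – st.
Crossovers in the ru–se interval produce the single-crossover classes + + se and ru st + (55 + 62 = 117) plus the double crossovers (13).
RF(ru–se) = (117 + 13) / 500 = 130/500 = 0.2600 → 26.0 m.u.

26.0 m.u.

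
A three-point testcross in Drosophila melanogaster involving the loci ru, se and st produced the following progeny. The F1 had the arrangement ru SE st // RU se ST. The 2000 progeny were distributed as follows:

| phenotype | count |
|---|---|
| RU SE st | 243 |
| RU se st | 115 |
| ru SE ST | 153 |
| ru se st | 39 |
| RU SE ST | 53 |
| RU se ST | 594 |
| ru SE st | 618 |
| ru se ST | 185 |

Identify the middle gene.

The two rarest classes, ru se st and RU SE ST, are the double crossovers. Comparing them with the parentals, only the se allele has switched, so se is the middle locus and the order is ru – se – st.

se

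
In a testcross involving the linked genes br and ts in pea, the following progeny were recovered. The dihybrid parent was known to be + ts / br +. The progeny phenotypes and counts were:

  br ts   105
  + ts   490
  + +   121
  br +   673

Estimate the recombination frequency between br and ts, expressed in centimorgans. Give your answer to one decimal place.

16.3 centimorgans

The recombinant classes are + + and br ts: 121 + 105 = 226.
Recombination frequency = 226/1389 = 0.1627 ≈ 16.3%, i.e. 16.3 centimorgans.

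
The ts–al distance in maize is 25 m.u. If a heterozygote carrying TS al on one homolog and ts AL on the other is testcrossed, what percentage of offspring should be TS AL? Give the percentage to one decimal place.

A map distance of 25 m.u. corresponds to a recombination frequency of 0.250.
The F1 is TS al / ts AL, so TS AL is a recombinant gamete class with expected frequency r/2 = 0.250/2 = 0.1250.
That is 0.1250 = 12.5% of the progeny.

12.5%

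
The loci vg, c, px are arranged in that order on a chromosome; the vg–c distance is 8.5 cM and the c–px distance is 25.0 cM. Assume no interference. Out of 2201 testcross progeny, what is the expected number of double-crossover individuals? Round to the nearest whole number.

47

Map distances give recombination frequencies of 0.085 and 0.250 for the two intervals.
With no interference, expected double-crossover frequency = 0.085 × 0.250 = 0.02125.
Expected number = 0.02125 × 2201 = 46.77 ≈ 47.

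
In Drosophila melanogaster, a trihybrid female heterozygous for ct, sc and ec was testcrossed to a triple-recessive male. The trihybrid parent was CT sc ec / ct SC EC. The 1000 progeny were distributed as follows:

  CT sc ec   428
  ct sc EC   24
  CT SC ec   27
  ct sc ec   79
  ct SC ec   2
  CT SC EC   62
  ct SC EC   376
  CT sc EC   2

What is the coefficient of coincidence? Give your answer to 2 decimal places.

The two rarest classes, CT sc EC and ct SC ec, are the double crossovers. Comparing them with the parentals, only the ec allele has switched, so ec is the middle locus and the order is sc – ec – ct.
sc–ec: (51 + 4)/1000 = 0.0550; ec–ct: (141 + 4)/1000 = 0.1450.
Expected DCO frequency = 0.0550 × 0.1450 ≈ 0.00797; observed = 4/1000 ≈ 0.00400.
Coefficient of coincidence = 0.00400/0.00797 ≈ 0.50.

0.50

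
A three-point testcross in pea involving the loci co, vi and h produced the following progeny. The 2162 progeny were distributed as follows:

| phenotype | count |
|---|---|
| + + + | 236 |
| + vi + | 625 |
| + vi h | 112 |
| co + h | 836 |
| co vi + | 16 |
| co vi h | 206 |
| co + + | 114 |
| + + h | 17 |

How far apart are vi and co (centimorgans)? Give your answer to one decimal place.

22.0 centimorgans

The two most frequent reciprocal classes, co + h and + vi +, are the parental types, so the F1 was co + h / + vi +.
The two rarest classes, + + h and co vi +, are the double crossovers. Comparing them with the parentals, only the co allele has switched, so co is the middle locus and the order is vi – co – h.
Crossovers in the vi–co interval produce the single-crossover classes co vi h and + + + (206 + 236 = 442) plus the double crossovers (33).
RF(vi–co) = (442 + 33) / 2162 = 475/2162 = 0.2197 → 22.0 centimorgans.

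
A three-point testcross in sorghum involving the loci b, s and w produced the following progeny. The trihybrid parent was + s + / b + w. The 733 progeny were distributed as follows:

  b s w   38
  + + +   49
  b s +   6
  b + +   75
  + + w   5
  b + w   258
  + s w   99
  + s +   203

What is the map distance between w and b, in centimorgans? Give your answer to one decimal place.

25.2 centimorgans

The two rarest classes, b s + and + + w, are the double crossovers. Comparing them with the parentals, only the b allele has switched, so b is the middle locus and the order is s – b – w.
Crossovers in the b–w interval produce the single-crossover classes + s w and b + + (99 + 75 = 174) plus the double crossovers (11).
RF(b–w) = (174 + 11) / 733 = 185/733 = 0.2524 → 25.2 centimorgans.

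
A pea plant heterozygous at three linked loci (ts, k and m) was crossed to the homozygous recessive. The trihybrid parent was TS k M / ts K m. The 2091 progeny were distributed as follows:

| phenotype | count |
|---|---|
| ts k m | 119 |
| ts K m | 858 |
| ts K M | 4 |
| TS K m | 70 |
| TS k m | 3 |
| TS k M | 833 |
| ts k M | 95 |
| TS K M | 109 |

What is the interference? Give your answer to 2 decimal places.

0.64

The two rarest classes, TS k m and ts K M, are the double crossovers. Comparing them with the parentals, only the m allele has switched, so m is the middle locus and the order is k – m – ts.
k–m: (228 + 7)/2091 = 0.1124; m–ts: (165 + 7)/2091 = 0.0823.
Expected DCO frequency = 0.1124 × 0.0823 ≈ 0.00925; observed = 7/2091 ≈ 0.00335.
Coefficient of coincidence = 0.00335/0.00925 ≈ 0.36; interference = 1 − 0.36 = 0.64.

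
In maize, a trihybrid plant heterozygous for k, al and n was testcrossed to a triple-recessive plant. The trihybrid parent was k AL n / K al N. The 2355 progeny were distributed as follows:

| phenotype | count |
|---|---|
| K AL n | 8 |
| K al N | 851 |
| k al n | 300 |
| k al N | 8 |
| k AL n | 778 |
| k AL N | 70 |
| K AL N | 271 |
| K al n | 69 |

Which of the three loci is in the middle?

The two rarest classes, K AL n and k al N, are the double crossovers. Comparing them with the parentals, only the k allele has switched, so k is the middle locus and the order is n – k – al.

k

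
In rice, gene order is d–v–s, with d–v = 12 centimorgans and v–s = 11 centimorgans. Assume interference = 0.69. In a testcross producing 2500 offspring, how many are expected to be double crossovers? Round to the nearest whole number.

Map distances give recombination frequencies of 0.120 and 0.110 for the two intervals.
With interference 0.69 (so coincidence = 0.31), expected double-crossover frequency = 0.120 × 0.110 × 0.31 = 0.00409.
Expected number = 0.00409 × 2500 = 10.23 ≈ 10.

10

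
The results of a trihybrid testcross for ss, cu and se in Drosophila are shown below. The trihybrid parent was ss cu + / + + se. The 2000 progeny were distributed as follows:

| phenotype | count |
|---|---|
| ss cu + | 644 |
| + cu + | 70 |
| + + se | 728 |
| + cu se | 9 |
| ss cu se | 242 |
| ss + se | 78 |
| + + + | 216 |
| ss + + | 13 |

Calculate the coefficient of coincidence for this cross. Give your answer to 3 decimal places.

The two rarest classes, ss + + and + cu se, are the double crossovers. Comparing them with the parentals, only the cu allele has switched, so cu is the middle locus and the order is ss – cu – se.
ss–cu: (148 + 22)/2000 = 0.0850; cu–se: (458 + 22)/2000 = 0.2400.
Expected DCO frequency = 0.0850 × 0.2400 ≈ 0.02040; observed = 22/2000 ≈ 0.01100.
Coefficient of coincidence = 0.01100/0.02040 ≈ 0.539.

0.539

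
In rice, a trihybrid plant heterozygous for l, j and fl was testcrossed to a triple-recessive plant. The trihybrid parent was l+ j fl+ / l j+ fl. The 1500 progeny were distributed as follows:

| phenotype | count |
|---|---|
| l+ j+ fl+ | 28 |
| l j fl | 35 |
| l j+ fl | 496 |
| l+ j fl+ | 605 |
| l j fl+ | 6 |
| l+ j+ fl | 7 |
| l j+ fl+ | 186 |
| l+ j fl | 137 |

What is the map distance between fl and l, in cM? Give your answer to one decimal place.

The two rarest classes, l j fl+ and l+ j+ fl, are the double crossovers. Comparing them with the parentals, only the l allele has switched, so l is the middle locus and the order is j – l – fl.
Crossovers in the l–fl interval produce the single-crossover classes l+ j fl and l j+ fl+ (137 + 186 = 323) plus the double crossovers (13).
RF(l–fl) = (323 + 13) / 1500 = 336/1500 = 0.2240 → 22.4 cM.

22.4 cM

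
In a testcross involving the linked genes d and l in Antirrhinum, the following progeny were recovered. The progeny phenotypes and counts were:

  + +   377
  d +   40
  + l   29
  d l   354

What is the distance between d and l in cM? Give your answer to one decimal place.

8.6 cM

The two most frequent classes, + + (377) and d l (354), are the parental types, so the F1 was + + / d l.
The recombinant classes are + l and d +: 29 + 40 = 69.
Recombination frequency = 69/800 = 0.0862 ≈ 8.6%, i.e. 8.6 cM.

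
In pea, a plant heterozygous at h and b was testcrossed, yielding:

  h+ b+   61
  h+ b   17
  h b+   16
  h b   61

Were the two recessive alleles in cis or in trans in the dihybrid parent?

The two most frequent classes are h+ b+ (61) and h b (61); these are the parental (non-recombinant) types.
So the F1 carried h+ b+ on one chromosome and h b on the other — the recessive alleles are on the same chromosome (cis / coupling).

cis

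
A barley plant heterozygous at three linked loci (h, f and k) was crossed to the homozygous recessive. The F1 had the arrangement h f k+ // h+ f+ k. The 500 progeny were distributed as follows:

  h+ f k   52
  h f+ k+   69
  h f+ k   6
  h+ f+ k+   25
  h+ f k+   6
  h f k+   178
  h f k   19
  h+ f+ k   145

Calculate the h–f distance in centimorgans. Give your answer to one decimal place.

The two rarest classes, h+ f k+ and h f+ k, are the double crossovers. Comparing them with the parentals, only the h allele has switched, so h is the middle locus and the order is k – h – f.
Crossovers in the h–f interval produce the single-crossover classes h f+ k+ and h+ f k (69 + 52 = 121) plus the double crossovers (12).
RF(h–f) = (121 + 12) / 500 = 133/500 = 0.2660 → 26.6 centimorgans.

26.6 centimorgans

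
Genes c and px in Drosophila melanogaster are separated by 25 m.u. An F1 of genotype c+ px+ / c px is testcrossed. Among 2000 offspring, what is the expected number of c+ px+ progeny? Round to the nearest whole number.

750

A map distance of 25 m.u. corresponds to a recombination frequency of 0.250.
The F1 is c+ px+ / c px, so c+ px+ is a parental gamete class with expected frequency (1 − r)/2 = 0.750/2 = 0.3750.
Expected number = 0.3750 × 2000 = 750.00 ≈ 750.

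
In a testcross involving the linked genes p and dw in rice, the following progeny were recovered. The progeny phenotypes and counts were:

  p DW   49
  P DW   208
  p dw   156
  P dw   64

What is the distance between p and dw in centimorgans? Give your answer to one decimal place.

The two most frequent classes, P DW (208) and p dw (156), are the parental types, so the F1 was P DW / p dw.
The recombinant classes are P dw and p DW: 64 + 49 = 113.
Recombination frequency = 113/477 = 0.2369 ≈ 23.7%, i.e. 23.7 centimorgans.

23.7 centimorgans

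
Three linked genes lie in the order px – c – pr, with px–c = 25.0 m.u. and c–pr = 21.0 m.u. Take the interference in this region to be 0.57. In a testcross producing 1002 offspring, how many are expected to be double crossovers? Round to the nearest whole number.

23

Map distances give recombination frequencies of 0.250 and 0.210 for the two intervals.
With interference 0.57 (so coincidence = 0.43), expected double-crossover frequency = 0.250 × 0.210 × 0.43 = 0.02258.
Expected number = 0.02258 × 1002 = 22.62 ≈ 23.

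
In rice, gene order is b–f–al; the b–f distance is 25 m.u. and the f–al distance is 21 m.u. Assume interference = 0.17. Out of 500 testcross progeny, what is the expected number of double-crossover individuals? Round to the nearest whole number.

22

Map distances give recombination frequencies of 0.250 and 0.210 for the two intervals.
With interference 0.17 (so coincidence = 0.83), expected double-crossover frequency = 0.250 × 0.210 × 0.83 = 0.04357.
Expected number = 0.04357 × 500 = 21.79 ≈ 22.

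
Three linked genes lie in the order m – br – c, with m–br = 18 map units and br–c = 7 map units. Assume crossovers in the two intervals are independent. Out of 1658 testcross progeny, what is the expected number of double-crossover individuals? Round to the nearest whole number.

Map distances give recombination frequencies of 0.180 and 0.070 for the two intervals.
With no interference, expected double-crossover frequency = 0.180 × 0.070 = 0.01260.
Expected number = 0.01260 × 1658 = 20.89 ≈ 21.

21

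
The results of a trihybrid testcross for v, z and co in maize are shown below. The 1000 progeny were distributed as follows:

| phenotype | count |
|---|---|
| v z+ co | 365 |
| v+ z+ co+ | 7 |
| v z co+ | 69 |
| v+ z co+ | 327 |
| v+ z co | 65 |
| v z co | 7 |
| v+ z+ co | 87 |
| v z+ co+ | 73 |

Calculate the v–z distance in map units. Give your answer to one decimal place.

17.0 map units

The two most frequent reciprocal classes, v z+ co and v+ z co+, are the parental types, so the F1 was v z+ co / v+ z co+.
The two rarest classes, v z co and v+ z+ co+, are the double crossovers. Comparing them with the parentals, only the z allele has switched, so z is the middle locus and the order is co – z – v.
Crossovers in the z–v interval produce the single-crossover classes v+ z+ co and v z co+ (87 + 69 = 156) plus the double crossovers (14).
RF(z–v) = (156 + 14) / 1000 = 170/1000 = 0.1700 → 17.0 map units.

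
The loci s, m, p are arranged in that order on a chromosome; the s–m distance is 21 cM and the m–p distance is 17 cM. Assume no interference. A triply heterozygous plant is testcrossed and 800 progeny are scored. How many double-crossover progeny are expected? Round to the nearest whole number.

Map distances give recombination frequencies of 0.210 and 0.170 for the two intervals.
With no interference, expected double-crossover frequency = 0.210 × 0.170 = 0.03570.
Expected number = 0.03570 × 800 = 28.56 ≈ 29.

29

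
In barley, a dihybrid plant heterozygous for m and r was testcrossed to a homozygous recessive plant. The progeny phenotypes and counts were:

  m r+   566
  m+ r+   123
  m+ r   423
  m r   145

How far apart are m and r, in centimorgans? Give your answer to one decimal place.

21.3 centimorgans

The two most frequent classes, m+ r (423) and m r+ (566), are the parental types, so the F1 was m+ r / m r+.
The recombinant classes are m+ r+ and m r: 123 + 145 = 268.
Recombination frequency = 268/1257 = 0.2132 ≈ 21.3%, i.e. 21.3 centimorgans.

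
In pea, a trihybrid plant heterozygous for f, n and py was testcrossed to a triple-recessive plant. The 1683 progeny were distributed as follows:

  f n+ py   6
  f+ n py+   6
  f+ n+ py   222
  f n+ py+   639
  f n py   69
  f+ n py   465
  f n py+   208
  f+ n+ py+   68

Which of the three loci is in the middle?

py

The two most frequent reciprocal classes, f+ n py and f n+ py+, are the parental types, so the F1 was f+ n py / f n+ py+.
The two rarest classes, f+ n py+ and f n+ py, are the double crossovers. Comparing them with the parentals, only the py allele has switched, so py is the middle locus and the order is n – py – f.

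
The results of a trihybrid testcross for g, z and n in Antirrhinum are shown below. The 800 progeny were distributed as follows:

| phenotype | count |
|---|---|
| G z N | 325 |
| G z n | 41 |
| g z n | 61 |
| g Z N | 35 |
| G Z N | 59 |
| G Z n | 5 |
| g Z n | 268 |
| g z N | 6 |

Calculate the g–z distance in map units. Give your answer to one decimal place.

16.4 map units

The two most frequent reciprocal classes, g Z n and G z N, are the parental types, so the F1 was g Z n / G z N.
The two rarest classes, G Z n and g z N, are the double crossovers. Comparing them with the parentals, only the g allele has switched, so g is the middle locus and the order is z – g – n.
Crossovers in the z–g interval produce the single-crossover classes g z n and G Z N (61 + 59 = 120) plus the double crossovers (11).
RF(z–g) = (120 + 11) / 800 = 131/800 = 0.1638 → 16.4 map units.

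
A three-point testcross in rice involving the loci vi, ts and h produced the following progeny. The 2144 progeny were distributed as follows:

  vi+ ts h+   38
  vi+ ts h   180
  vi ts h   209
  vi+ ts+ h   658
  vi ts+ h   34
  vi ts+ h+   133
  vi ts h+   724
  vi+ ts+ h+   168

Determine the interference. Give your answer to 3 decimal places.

The two most frequent reciprocal classes, vi ts h+ and vi+ ts+ h, are the parental types, so the F1 was vi ts h+ / vi+ ts+ h.
The two rarest classes, vi+ ts h+ and vi ts+ h, are the double crossovers. Comparing them with the parentals, only the vi allele has switched, so vi is the middle locus and the order is h – vi – ts.
h–vi: (377 + 72)/2144 = 0.2094; vi–ts: (313 + 72)/2144 = 0.1796.
Expected DCO frequency = 0.2094 × 0.1796 ≈ 0.03761; observed = 72/2144 ≈ 0.03358.
Coefficient of coincidence = 0.03358/0.03761 ≈ 0.893; interference = 1 − 0.893 = 0.107.

0.107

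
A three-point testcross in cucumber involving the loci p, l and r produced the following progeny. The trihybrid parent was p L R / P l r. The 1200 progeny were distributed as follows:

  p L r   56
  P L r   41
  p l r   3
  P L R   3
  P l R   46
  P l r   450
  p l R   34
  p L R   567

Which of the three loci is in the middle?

The two rarest classes, P L R and p l r, are the double crossovers. Comparing them with the parentals, only the p allele has switched, so p is the middle locus and the order is l – p – r.

p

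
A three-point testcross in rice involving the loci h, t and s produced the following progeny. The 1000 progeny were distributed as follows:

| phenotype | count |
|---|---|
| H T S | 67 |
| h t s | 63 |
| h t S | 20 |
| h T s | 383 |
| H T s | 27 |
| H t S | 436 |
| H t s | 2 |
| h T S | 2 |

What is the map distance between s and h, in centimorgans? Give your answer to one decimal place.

The two most frequent reciprocal classes, h T s and H t S, are the parental types, so the F1 was h T s / H t S.
The two rarest classes, h T S and H t s, are the double crossovers. Comparing them with the parentals, only the s allele has switched, so s is the middle locus and the order is h – s – t.
Crossovers in the h–s interval produce the single-crossover classes H T s and h t S (27 + 20 = 47) plus the double crossovers (4).
RF(h–s) = (47 + 4) / 1000 = 51/1000 = 0.0510 → 5.1 centimorgans.

5.1 centimorgans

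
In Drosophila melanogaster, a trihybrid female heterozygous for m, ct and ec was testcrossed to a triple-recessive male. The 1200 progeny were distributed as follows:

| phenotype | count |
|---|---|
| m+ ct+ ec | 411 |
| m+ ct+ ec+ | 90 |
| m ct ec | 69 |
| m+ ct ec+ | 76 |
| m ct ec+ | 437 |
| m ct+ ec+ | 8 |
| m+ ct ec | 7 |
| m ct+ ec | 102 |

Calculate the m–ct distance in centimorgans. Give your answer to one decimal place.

16.1 centimorgans

The two most frequent reciprocal classes, m+ ct+ ec and m ct ec+, are the parental types, so the F1 was m+ ct+ ec / m ct ec+.
The two rarest classes, m+ ct ec and m ct+ ec+, are the double crossovers. Comparing them with the parentals, only the ct allele has switched, so ct is the middle locus and the order is m – ct – ec.
Crossovers in the m–ct interval produce the single-crossover classes m ct+ ec and m+ ct ec+ (102 + 76 = 178) plus the double crossovers (15).
RF(m–ct) = (178 + 15) / 1200 = 193/1200 = 0.1608 → 16.1 centimorgans.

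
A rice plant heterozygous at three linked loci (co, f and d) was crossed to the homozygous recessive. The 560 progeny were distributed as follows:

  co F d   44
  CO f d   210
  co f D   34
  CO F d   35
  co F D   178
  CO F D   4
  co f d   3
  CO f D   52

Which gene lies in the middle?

The two most frequent reciprocal classes, CO f d and co F D, are the parental types, so the F1 was CO f d / co F D.
The two rarest classes, co f d and CO F D, are the double crossovers. Comparing them with the parentals, only the co allele has switched, so co is the middle locus and the order is d – co – f.

co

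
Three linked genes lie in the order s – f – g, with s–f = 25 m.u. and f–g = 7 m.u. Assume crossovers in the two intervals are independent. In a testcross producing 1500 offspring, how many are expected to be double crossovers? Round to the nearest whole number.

26

Map distances give recombination frequencies of 0.250 and 0.070 for the two intervals.
With no interference, expected double-crossover frequency = 0.250 × 0.070 = 0.01750.
Expected number = 0.01750 × 1500 = 26.25 ≈ 26.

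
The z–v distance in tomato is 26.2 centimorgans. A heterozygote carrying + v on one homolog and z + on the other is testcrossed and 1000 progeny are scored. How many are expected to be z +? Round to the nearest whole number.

A map distance of 26.2 centimorgans corresponds to a recombination frequency of 0.262.
The F1 is + v / z +, so z + is a parental gamete class with expected frequency (1 − r)/2 = 0.738/2 = 0.3690.
Expected number = 0.3690 × 1000 = 369.00 ≈ 369.

369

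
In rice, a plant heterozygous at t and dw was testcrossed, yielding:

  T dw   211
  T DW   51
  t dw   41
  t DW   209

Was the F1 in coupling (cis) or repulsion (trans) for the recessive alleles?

The two most frequent classes are T dw (211) and t DW (209); these are the parental (non-recombinant) types.
So the F1 carried T dw on one chromosome and t DW on the other — the recessive alleles are on opposite chromosomes (trans / repulsion).

trans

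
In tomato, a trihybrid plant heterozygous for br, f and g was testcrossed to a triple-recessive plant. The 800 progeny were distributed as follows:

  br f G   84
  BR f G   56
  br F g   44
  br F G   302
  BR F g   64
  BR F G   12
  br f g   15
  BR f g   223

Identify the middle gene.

br

The two most frequent reciprocal classes, br F G and BR f g, are the parental types, so the F1 was br F G / BR f g.
The two rarest classes, BR F G and br f g, are the double crossovers. Comparing them with the parentals, only the br allele has switched, so br is the middle locus and the order is g – br – f.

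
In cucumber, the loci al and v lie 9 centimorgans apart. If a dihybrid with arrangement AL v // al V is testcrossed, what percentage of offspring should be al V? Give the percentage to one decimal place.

45.5%

A map distance of 9 centimorgans corresponds to a recombination frequency of 0.090.
The F1 is AL v / al V, so al V is a parental gamete class with expected frequency (1 − r)/2 = 0.910/2 = 0.4550.
That is 0.4550 = 45.5% of the progeny.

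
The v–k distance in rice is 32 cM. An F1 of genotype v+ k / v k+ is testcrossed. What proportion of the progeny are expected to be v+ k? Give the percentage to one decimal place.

34.0%

A map distance of 32 cM corresponds to a recombination frequency of 0.320.
The F1 is v+ k / v k+, so v+ k is a parental gamete class with expected frequency (1 − r)/2 = 0.680/2 = 0.3400.
That is 0.3400 = 34.0% of the progeny.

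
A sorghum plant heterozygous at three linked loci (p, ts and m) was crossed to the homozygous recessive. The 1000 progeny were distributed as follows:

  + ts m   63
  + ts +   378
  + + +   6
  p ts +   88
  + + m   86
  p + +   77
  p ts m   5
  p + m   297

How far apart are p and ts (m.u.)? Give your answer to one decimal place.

18.5 m.u.

The two most frequent reciprocal classes, + ts + and p + m, are the parental types, so the F1 was + ts + / p + m.
The two rarest classes, + + + and p ts m, are the double crossovers. Comparing them with the parentals, only the ts allele has switched, so ts is the middle locus and the order is p – ts – m.
Crossovers in the p–ts interval produce the single-crossover classes p ts + and + + m (88 + 86 = 174) plus the double crossovers (11).
RF(p–ts) = (174 + 11) / 1000 = 185/1000 = 0.1850 → 18.5 m.u.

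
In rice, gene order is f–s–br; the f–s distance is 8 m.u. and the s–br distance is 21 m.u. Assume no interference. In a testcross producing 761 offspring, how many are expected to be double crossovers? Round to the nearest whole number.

Map distances give recombination frequencies of 0.080 and 0.210 for the two intervals.
With no interference, expected double-crossover frequency = 0.080 × 0.210 = 0.01680.
Expected number = 0.01680 × 761 = 12.78 ≈ 13.

13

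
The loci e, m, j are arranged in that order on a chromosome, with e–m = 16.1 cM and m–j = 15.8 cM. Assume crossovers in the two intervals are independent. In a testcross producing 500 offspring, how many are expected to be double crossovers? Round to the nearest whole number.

13

Map distances give recombination frequencies of 0.161 and 0.158 for the two intervals.
With no interference, expected double-crossover frequency = 0.161 × 0.158 = 0.02544.
Expected number = 0.02544 × 500 = 12.72 ≈ 13.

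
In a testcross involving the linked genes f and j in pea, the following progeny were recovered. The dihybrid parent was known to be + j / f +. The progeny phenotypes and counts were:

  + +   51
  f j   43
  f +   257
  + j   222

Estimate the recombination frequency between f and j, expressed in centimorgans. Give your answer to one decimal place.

The recombinant classes are + + and f j: 51 + 43 = 94.
Recombination frequency = 94/573 = 0.1640 ≈ 16.4%, i.e. 16.4 centimorgans.

16.4 centimorgans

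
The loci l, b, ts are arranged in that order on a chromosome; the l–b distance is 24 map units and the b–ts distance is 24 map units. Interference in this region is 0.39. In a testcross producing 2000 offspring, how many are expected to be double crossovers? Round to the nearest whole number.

70

Map distances give recombination frequencies of 0.240 and 0.240 for the two intervals.
With interference 0.39 (so coincidence = 0.61), expected double-crossover frequency = 0.240 × 0.240 × 0.61 = 0.03514.
Expected number = 0.03514 × 2000 = 70.27 ≈ 70.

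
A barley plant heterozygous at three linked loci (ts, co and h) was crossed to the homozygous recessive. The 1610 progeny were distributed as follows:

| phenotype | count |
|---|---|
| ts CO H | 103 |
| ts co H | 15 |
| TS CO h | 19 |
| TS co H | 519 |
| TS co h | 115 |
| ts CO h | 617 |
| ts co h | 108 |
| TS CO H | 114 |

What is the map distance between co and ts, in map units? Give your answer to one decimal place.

The two most frequent reciprocal classes, ts CO h and TS co H, are the parental types, so the F1 was ts CO h / TS co H.
The two rarest classes, TS CO h and ts co H, are the double crossovers. Comparing them with the parentals, only the ts allele has switched, so ts is the middle locus and the order is h – ts – co.
Crossovers in the ts–co interval produce the single-crossover classes ts co h and TS CO H (108 + 114 = 222) plus the double crossovers (34).
RF(ts–co) = (222 + 34) / 1610 = 256/1610 = 0.1590 → 15.9 map units.

15.9 map units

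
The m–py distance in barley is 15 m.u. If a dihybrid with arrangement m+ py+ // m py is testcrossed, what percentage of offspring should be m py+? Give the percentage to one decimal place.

A map distance of 15 m.u. corresponds to a recombination frequency of 0.150.
The F1 is m+ py+ / m py, so m py+ is a recombinant gamete class with expected frequency r/2 = 0.150/2 = 0.0750.
That is 0.0750 = 7.5% of the progeny.

7.5%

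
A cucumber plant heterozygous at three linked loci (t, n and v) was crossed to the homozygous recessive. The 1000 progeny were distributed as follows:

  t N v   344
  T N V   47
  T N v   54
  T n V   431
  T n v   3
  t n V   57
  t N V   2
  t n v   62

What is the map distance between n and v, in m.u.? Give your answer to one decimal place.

11.4 m.u.

The two most frequent reciprocal classes, T n V and t N v, are the parental types, so the F1 was T n V / t N v.
The two rarest classes, T n v and t N V, are the double crossovers. Comparing them with the parentals, only the v allele has switched, so v is the middle locus and the order is t – v – n.
Crossovers in the v–n interval produce the single-crossover classes T N V and t n v (47 + 62 = 109) plus the double crossovers (5).
RF(v–n) = (109 + 5) / 1000 = 114/1000 = 0.1140 → 11.4 m.u.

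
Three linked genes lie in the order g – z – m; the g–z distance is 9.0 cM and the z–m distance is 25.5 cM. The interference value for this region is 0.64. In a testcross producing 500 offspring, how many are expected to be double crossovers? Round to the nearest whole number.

Map distances give recombination frequencies of 0.090 and 0.255 for the two intervals.
With interference 0.64 (so coincidence = 0.36), expected double-crossover frequency = 0.090 × 0.255 × 0.36 = 0.00826.
Expected number = 0.00826 × 500 = 4.13 ≈ 4.

4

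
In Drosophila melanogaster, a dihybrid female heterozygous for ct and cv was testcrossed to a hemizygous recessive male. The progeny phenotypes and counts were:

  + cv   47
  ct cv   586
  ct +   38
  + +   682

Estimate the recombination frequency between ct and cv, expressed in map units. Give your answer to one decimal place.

6.3 map units

The two most frequent classes, + + (682) and ct cv (586), are the parental types, so the F1 was + + / ct cv.
The recombinant classes are + cv and ct +: 47 + 38 = 85.
Recombination frequency = 85/1353 = 0.0628 ≈ 6.3%, i.e. 6.3 map units.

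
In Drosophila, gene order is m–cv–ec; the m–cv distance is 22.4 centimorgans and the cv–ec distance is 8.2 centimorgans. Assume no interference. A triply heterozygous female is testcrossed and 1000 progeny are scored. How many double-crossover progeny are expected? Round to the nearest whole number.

Map distances give recombination frequencies of 0.224 and 0.082 for the two intervals.
With no interference, expected double-crossover frequency = 0.224 × 0.082 = 0.01837.
Expected number = 0.01837 × 1000 = 18.37 ≈ 18.

18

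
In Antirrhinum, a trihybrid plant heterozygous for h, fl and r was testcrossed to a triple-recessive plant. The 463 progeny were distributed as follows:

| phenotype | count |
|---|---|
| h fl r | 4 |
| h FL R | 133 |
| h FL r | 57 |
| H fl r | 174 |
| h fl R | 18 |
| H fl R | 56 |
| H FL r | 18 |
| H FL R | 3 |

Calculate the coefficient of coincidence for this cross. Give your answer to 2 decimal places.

The two most frequent reciprocal classes, H fl r and h FL R, are the parental types, so the F1 was H fl r / h FL R.
The two rarest classes, h fl r and H FL R, are the double crossovers. Comparing them with the parentals, only the h allele has switched, so h is the middle locus and the order is fl – h – r.
fl–h: (36 + 7)/463 = 0.0929; h–r: (113 + 7)/463 = 0.2592.
Expected DCO frequency = 0.0929 × 0.2592 ≈ 0.02408; observed = 7/463 ≈ 0.01512.
Coefficient of coincidence = 0.01512/0.02408 ≈ 0.63.

0.63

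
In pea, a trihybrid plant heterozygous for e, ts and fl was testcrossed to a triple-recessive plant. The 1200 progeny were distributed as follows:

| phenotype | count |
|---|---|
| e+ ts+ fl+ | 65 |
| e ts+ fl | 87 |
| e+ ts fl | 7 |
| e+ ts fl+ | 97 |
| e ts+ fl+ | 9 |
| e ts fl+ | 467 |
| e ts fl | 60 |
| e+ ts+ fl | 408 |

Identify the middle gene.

ts

The two most frequent reciprocal classes, e ts fl+ and e+ ts+ fl, are the parental types, so the F1 was e ts fl+ / e+ ts+ fl.
The two rarest classes, e ts+ fl+ and e+ ts fl, are the double crossovers. Comparing them with the parentals, only the ts allele has switched, so ts is the middle locus and the order is e – ts – fl.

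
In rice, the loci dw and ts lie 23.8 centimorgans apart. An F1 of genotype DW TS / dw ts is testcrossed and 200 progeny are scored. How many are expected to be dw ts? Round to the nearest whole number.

A map distance of 23.8 centimorgans corresponds to a recombination frequency of 0.238.
The F1 is DW TS / dw ts, so dw ts is a parental gamete class with expected frequency (1 − r)/2 = 0.762/2 = 0.3810.
Expected number = 0.3810 × 200 = 76.20 ≈ 76.

76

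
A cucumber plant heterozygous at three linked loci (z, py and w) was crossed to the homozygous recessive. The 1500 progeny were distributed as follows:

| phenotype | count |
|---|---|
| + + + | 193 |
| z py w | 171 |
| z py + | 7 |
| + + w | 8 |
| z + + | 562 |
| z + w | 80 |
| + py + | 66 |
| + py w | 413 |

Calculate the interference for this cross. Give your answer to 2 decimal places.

The two most frequent reciprocal classes, + py w and z + +, are the parental types, so the F1 was + py w / z + +.
The two rarest classes, + + w and z py +, are the double crossovers. Comparing them with the parentals, only the py allele has switched, so py is the middle locus and the order is z – py – w.
z–py: (364 + 15)/1500 = 0.2527; py–w: (146 + 15)/1500 = 0.1073.
Expected DCO frequency = 0.2527 × 0.1073 ≈ 0.02711; observed = 15/1500 ≈ 0.01000.
Coefficient of coincidence = 0.01000/0.02711 ≈ 0.37; interference = 1 − 0.37 = 0.63.

0.63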